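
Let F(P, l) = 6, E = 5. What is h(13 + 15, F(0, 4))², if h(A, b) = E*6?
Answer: 900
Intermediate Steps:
h(A, b) = 30 (h(A, b) = 5*6 = 30)
h(13 + 15, F(0, 4))² = 30² = 900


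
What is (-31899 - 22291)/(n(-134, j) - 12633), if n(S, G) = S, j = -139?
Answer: 54190/12767 ≈ 4.2445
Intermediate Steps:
(-31899 - 22291)/(n(-134, j) - 12633) = (-31899 - 22291)/(-134 - 12633) = -54190/(-12767) = -54190*(-1/12767) = 54190/12767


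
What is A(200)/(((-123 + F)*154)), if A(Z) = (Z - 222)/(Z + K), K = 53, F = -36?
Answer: 1/281589 ≈ 3.5513e-6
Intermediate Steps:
A(Z) = (-222 + Z)/(53 + Z) (A(Z) = (Z - 222)/(Z + 53) = (-222 + Z)/(53 + Z))
A(200)/(((-123 + F)*154)) = ((-222 + 200)/(53 + 200))/(((-123 - 36)*154)) = (-22/253)/((-159*154)) = ((1/253)*(-22))/(-24486) = -2/23*(-1/24486) = 1/281589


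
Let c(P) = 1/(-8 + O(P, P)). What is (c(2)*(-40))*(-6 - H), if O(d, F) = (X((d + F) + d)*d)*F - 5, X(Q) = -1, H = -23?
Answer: 40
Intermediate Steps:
O(d, F) = -5 - F*d (O(d, F) = (-d)*F - 5 = -F*d - 5 = -5 - F*d)
c(P) = 1/(-13 - P**2) (c(P) = 1/(-8 + (-5 - P*P)) = 1/(-8 + (-5 - P**2)) = 1/(-13 - P**2))
(c(2)*(-40))*(-6 - H) = (-40/(-13 - 1*2**2))*(-6 - 1*(-23)) = (-40/(-13 - 1*4))*(-6 + 23) = (-40/(-13 - 4))*17 = (-40/(-17))*17 = -1/17*(-40)*17 = (40/17)*17 = 40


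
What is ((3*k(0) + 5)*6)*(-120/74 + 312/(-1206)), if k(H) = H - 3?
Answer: 111872/2479 ≈ 45.128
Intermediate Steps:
k(H) = -3 + H
((3*k(0) + 5)*6)*(-120/74 + 312/(-1206)) = ((3*(-3 + 0) + 5)*6)*(-120/74 + 312/(-1206)) = ((3*(-3) + 5)*6)*(-120*1/74 + 312*(-1/1206)) = ((-9 + 5)*6)*(-60/37 - 52/201) = -4*6*(-13984/7437) = -24*(-13984/7437) = 111872/2479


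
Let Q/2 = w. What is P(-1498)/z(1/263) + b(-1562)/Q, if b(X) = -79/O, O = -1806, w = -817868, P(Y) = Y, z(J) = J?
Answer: -1163854043484463/2954139216 ≈ -3.9397e+5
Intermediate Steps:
Q = -1635736 (Q = 2*(-817868) = -1635736)
b(X) = 79/1806 (b(X) = -79/(-1806) = -79*(-1/1806) = 79/1806)
P(-1498)/z(1/263) + b(-1562)/Q = -1498/(1/263) + (79/1806)/(-1635736) = -1498/1/263 + (79/1806)*(-1/1635736) = -1498*263 - 79/2954139216 = -393974 - 79/2954139216 = -1163854043484463/2954139216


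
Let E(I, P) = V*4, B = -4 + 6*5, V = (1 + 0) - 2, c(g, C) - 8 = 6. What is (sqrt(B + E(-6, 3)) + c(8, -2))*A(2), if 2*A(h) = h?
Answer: 14 + sqrt(22) ≈ 18.690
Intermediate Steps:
A(h) = h/2
c(g, C) = 14 (c(g, C) = 8 + 6 = 14)
V = -1 (V = 1 - 2 = -1)
B = 26 (B = -4 + 30 = 26)
E(I, P) = -4 (E(I, P) = -1*4 = -4)
(sqrt(B + E(-6, 3)) + c(8, -2))*A(2) = (sqrt(26 - 4) + 14)*((1/2)*2) = (sqrt(22) + 14)*1 = (14 + sqrt(22))*1 = 14 + sqrt(22)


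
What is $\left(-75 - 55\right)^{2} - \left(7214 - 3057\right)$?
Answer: $12743$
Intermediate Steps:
$\left(-75 - 55\right)^{2} - \left(7214 - 3057\right) = \left(-130\right)^{2} - \left(7214 - 3057\right) = 16900 - 4157 = 12743$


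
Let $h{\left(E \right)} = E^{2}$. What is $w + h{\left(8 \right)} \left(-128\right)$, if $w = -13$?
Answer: $-8205$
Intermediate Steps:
$w + h{\left(8 \right)} \left(-128\right) = -13 + 8^{2} \left(-128\right) = -13 + 64 \left(-128\right) = -13 - 8192 = -8205$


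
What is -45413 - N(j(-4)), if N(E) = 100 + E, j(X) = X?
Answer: -45509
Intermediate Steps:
-45413 - N(j(-4)) = -45413 - (100 - 4) = -45413 - 1*96 = -45413 - 96 = -45509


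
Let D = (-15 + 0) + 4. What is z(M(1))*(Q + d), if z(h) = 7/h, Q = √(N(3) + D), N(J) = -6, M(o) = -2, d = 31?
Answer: -217/2 - 7*I*√17/2 ≈ -108.5 - 14.431*I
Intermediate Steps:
D = -11 (D = -15 + 4 = -11)
Q = I*√17 (Q = √(-6 - 11) = √(-17) = I*√17 ≈ 4.1231*I)
z(M(1))*(Q + d) = (7/(-2))*(I*√17 + 31) = (7*(-½))*(31 + I*√17) = -7*(31 + I*√17)/2 = -217/2 - 7*I*√17/2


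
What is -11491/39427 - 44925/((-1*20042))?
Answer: 1540955353/790195934 ≈ 1.9501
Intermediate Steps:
-11491/39427 - 44925/((-1*20042)) = -11491*1/39427 - 44925/(-20042) = -11491/39427 - 44925*(-1/20042) = -11491/39427 + 44925/20042 = 1540955353/790195934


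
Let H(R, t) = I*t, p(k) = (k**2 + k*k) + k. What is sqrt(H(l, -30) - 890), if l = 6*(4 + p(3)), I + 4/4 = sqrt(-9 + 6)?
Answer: sqrt(-860 - 30*I*sqrt(3)) ≈ 0.88553 - 29.339*I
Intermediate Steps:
p(k) = k + 2*k**2 (p(k) = (k**2 + k**2) + k = 2*k**2 + k = k + 2*k**2)
I = -1 + I*sqrt(3) (I = -1 + sqrt(-9 + 6) = -1 + sqrt(-3) = -1 + I*sqrt(3) ≈ -1.0 + 1.732*I)
l = 150 (l = 6*(4 + 3*(1 + 2*3)) = 6*(4 + 3*(1 + 6)) = 6*(4 + 3*7) = 6*(4 + 21) = 6*25 = 150)
H(R, t) = t*(-1 + I*sqrt(3)) (H(R, t) = (-1 + I*sqrt(3))*t = t*(-1 + I*sqrt(3)))
sqrt(H(l, -30) - 890) = sqrt(-30*(-1 + I*sqrt(3)) - 890) = sqrt((30 - 30*I*sqrt(3)) - 890) = sqrt(-860 - 30*I*sqrt(3))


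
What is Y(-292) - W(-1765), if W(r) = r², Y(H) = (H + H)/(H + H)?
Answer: -3115224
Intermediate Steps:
Y(H) = 1 (Y(H) = (2*H)/((2*H)) = (2*H)*(1/(2*H)) = 1)
Y(-292) - W(-1765) = 1 - 1*(-1765)² = 1 - 1*3115225 = 1 - 3115225 = -3115224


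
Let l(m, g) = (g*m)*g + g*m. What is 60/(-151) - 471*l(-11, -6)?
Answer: 23469870/151 ≈ 1.5543e+5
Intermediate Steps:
l(m, g) = g*m + m*g**2 (l(m, g) = m*g**2 + g*m = g*m + m*g**2)
60/(-151) - 471*l(-11, -6) = 60/(-151) - (-2826)*(-11)*(1 - 6) = 60*(-1/151) - (-2826)*(-11)*(-5) = -60/151 - 471*(-330) = -60/151 + 155430 = 23469870/151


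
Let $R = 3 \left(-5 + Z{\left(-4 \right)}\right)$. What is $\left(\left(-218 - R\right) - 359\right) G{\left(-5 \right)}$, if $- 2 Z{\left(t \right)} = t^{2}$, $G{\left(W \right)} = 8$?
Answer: $-4304$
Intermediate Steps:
$Z{\left(t \right)} = - \frac{t^{2}}{2}$
$R = -39$ ($R = 3 \left(-5 - \frac{\left(-4\right)^{2}}{2}\right) = 3 \left(-5 - 8\right) = 3 \left(-13\right) = -39$)
$\left(\left(-218 - R\right) - 359\right) G{\left(-5 \right)} = \left(\left(-218 - -39\right) - 359\right) 8 = \left(\left(-218 + 39\right) - 359\right) 8 = \left(-179 - 359\right) 8 = \left(-538\right) 8 = -4304$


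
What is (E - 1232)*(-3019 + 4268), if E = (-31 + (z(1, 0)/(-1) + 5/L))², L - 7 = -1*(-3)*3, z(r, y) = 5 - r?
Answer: -9201383/256 ≈ -35943.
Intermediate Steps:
L = 16 (L = 7 - 1*(-3)*3 = 7 + 3*3 = 7 + 9 = 16)
E = 308025/256 (E = (-31 + ((5 - 1*1)/(-1) + 5/16))² = (-31 + ((5 - 1)*(-1) + 5*(1/16)))² = (-31 + (4*(-1) + 5/16))² = (-31 + (-4 + 5/16))² = (-31 - 59/16)² = (-555/16)² = 308025/256 ≈ 1203.2)
(E - 1232)*(-3019 + 4268) = (308025/256 - 1232)*(-3019 + 4268) = -7367/256*1249 = -9201383/256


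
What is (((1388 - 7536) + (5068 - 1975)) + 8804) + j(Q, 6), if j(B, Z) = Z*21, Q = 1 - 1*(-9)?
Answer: 5875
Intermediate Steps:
Q = 10 (Q = 1 + 9 = 10)
j(B, Z) = 21*Z
(((1388 - 7536) + (5068 - 1975)) + 8804) + j(Q, 6) = (((1388 - 7536) + (5068 - 1975)) + 8804) + 21*6 = ((-6148 + 3093) + 8804) + 126 = (-3055 + 8804) + 126 = 5749 + 126 = 5875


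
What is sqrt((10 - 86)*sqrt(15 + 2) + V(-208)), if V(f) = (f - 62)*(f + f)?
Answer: 2*sqrt(28080 - 19*sqrt(17)) ≈ 334.67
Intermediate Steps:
V(f) = 2*f*(-62 + f) (V(f) = (-62 + f)*(2*f) = 2*f*(-62 + f))
sqrt((10 - 86)*sqrt(15 + 2) + V(-208)) = sqrt((10 - 86)*sqrt(15 + 2) + 2*(-208)*(-62 - 208)) = sqrt(-76*sqrt(17) + 2*(-208)*(-270)) = sqrt(-76*sqrt(17) + 112320) = sqrt(112320 - 76*sqrt(17))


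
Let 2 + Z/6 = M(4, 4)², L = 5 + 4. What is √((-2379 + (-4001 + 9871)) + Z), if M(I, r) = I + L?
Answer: √4493 ≈ 67.030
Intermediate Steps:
L = 9
M(I, r) = 9 + I (M(I, r) = I + 9 = 9 + I)
Z = 1002 (Z = -12 + 6*(9 + 4)² = -12 + 6*13² = -12 + 6*169 = -12 + 1014 = 1002)
√((-2379 + (-4001 + 9871)) + Z) = √((-2379 + (-4001 + 9871)) + 1002) = √((-2379 + 5870) + 1002) = √(3491 + 1002) = √4493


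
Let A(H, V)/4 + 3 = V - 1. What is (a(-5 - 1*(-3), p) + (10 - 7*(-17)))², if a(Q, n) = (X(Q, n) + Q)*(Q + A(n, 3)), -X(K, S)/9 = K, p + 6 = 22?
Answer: 1089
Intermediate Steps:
p = 16 (p = -6 + 22 = 16)
X(K, S) = -9*K
A(H, V) = -16 + 4*V (A(H, V) = -12 + 4*(V - 1) = -12 + 4*(-1 + V) = -12 + (-4 + 4*V) = -16 + 4*V)
a(Q, n) = -8*Q*(-4 + Q) (a(Q, n) = (-9*Q + Q)*(Q + (-16 + 4*3)) = (-8*Q)*(Q + (-16 + 12)) = (-8*Q)*(Q - 4) = (-8*Q)*(-4 + Q) = -8*Q*(-4 + Q))
(a(-5 - 1*(-3), p) + (10 - 7*(-17)))² = (8*(-5 - 1*(-3))*(4 - (-5 - 1*(-3))) + (10 - 7*(-17)))² = (8*(-5 + 3)*(4 - (-5 + 3)) + (10 + 119))² = (8*(-2)*(4 - 1*(-2)) + 129)² = (8*(-2)*(4 + 2) + 129)² = (8*(-2)*6 + 129)² = (-96 + 129)² = 33² = 1089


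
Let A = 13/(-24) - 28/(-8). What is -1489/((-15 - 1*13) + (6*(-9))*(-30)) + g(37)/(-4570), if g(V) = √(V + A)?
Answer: -1489/1592 - √5754/54840 ≈ -0.93668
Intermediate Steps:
A = 71/24 (A = 13*(-1/24) - 28*(-⅛) = -13/24 + 7/2 = 71/24 ≈ 2.9583)
g(V) = √(71/24 + V) (g(V) = √(V + 71/24) = √(71/24 + V))
-1489/((-15 - 1*13) + (6*(-9))*(-30)) + g(37)/(-4570) = -1489/((-15 - 1*13) + (6*(-9))*(-30)) + (√(426 + 144*37)/12)/(-4570) = -1489/((-15 - 13) - 54*(-30)) + (√(426 + 5328)/12)*(-1/4570) = -1489/(-28 + 1620) + (√5754/12)*(-1/4570) = -1489/1592 - √5754/54840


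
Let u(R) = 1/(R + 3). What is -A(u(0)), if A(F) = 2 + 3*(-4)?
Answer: 10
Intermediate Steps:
u(R) = 1/(3 + R)
A(F) = -10 (A(F) = 2 - 12 = -10)
-A(u(0)) = -1*(-10) = 10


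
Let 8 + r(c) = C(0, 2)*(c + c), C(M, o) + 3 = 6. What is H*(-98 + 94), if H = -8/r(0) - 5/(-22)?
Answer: -54/11 ≈ -4.9091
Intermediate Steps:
C(M, o) = 3 (C(M, o) = -3 + 6 = 3)
r(c) = -8 + 6*c (r(c) = -8 + 3*(c + c) = -8 + 3*(2*c) = -8 + 6*c)
H = 27/22 (H = -8/(-8 + 6*0) - 5/(-22) = -8/(-8 + 0) - 5*(-1/22) = -8/(-8) + 5/22 = -8*(-⅛) + 5/22 = 1 + 5/22 = 27/22 ≈ 1.2273)
H*(-98 + 94) = 27*(-98 + 94)/22 = (27/22)*(-4) = -54/11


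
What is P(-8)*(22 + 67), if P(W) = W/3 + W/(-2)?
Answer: 356/3 ≈ 118.67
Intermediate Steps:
P(W) = -W/6 (P(W) = W*(⅓) + W*(-½) = W/3 - W/2 = -W/6)
P(-8)*(22 + 67) = (-⅙*(-8))*(22 + 67) = (4/3)*89 = 356/3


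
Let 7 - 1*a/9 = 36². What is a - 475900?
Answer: -487501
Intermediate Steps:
a = -11601 (a = 63 - 9*36² = 63 - 9*1296 = 63 - 11664 = -11601)
a - 475900 = -11601 - 475900 = -487501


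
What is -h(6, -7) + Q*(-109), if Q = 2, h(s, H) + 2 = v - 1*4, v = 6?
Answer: -218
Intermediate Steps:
h(s, H) = 0 (h(s, H) = -2 + (6 - 1*4) = -2 + (6 - 4) = -2 + 2 = 0)
-h(6, -7) + Q*(-109) = -1*0 + 2*(-109) = 0 - 218 = -218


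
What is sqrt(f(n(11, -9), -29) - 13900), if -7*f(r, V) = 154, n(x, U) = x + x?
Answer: I*sqrt(13922) ≈ 117.99*I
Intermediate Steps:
n(x, U) = 2*x
f(r, V) = -22 (f(r, V) = -1/7*154 = -22)
sqrt(f(n(11, -9), -29) - 13900) = sqrt(-22 - 13900) = sqrt(-13922) = I*sqrt(13922)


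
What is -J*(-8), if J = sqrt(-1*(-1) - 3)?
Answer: 8*I*sqrt(2) ≈ 11.314*I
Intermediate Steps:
J = I*sqrt(2) (J = sqrt(1 - 3) = sqrt(-2) = I*sqrt(2) ≈ 1.4142*I)
-J*(-8) = -I*sqrt(2)*(-8) = 8*I*sqrt(2)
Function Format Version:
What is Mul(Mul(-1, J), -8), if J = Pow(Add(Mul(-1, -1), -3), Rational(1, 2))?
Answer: Mul(8, I, Pow(2, Rational(1, 2))) ≈ Mul(11.314, I)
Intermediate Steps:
J = Mul(I, Pow(2, Rational(1, 2))) (J = Pow(Add(1, -3), Rational(1, 2)) = Pow(-2, Rational(1, 2)) = Mul(I, Pow(2, Rational(1, 2))) ≈ Mul(1.4142, I))
Mul(Mul(-1, J), -8) = Mul(Mul(-1, Mul(I, Pow(2, Rational(1, 2)))), -8) = Mul(Mul(-1, I, Pow(2, Rational(1, 2))), -8) = Mul(8, I, Pow(2, Rational(1, 2)))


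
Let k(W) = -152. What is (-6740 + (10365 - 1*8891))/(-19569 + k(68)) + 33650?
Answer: 663616916/19721 ≈ 33650.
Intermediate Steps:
(-6740 + (10365 - 1*8891))/(-19569 + k(68)) + 33650 = (-6740 + (10365 - 1*8891))/(-19569 - 152) + 33650 = (-6740 + (10365 - 8891))/(-19721) + 33650 = (-6740 + 1474)*(-1/19721) + 33650 = -5266*(-1/19721) + 33650 = 5266/19721 + 33650 = 663616916/19721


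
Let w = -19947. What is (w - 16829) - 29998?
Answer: -66774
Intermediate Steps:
(w - 16829) - 29998 = (-19947 - 16829) - 29998 = -36776 - 29998 = -66774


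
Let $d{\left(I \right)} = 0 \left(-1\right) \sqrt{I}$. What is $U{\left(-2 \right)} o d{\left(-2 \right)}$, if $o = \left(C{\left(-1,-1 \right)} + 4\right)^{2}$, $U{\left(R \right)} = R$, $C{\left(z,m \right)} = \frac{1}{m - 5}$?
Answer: $0$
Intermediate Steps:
$C{\left(z,m \right)} = \frac{1}{-5 + m}$
$o = \frac{529}{36}$ ($o = \left(\frac{1}{-5 - 1} + 4\right)^{2} = \left(\frac{1}{-6} + 4\right)^{2} = \left(- \frac{1}{6} + 4\right)^{2} = \left(\frac{23}{6}\right)^{2} = \frac{529}{36} \approx 14.694$)
$d{\left(I \right)} = 0$ ($d{\left(I \right)} = 0 \sqrt{I} = 0$)
$U{\left(-2 \right)} o d{\left(-2 \right)} = \left(-2\right) \frac{529}{36} \cdot 0 = \left(- \frac{529}{18}\right) 0 = 0$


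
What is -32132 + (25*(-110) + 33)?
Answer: -34849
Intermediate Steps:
-32132 + (25*(-110) + 33) = -32132 + (-2750 + 33) = -32132 - 2717 = -34849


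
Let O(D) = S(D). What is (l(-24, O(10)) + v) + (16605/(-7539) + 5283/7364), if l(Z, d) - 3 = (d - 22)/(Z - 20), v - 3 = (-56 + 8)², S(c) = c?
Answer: 9591507105/4154348 ≈ 2308.8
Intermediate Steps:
O(D) = D
v = 2307 (v = 3 + (-56 + 8)² = 3 + (-48)² = 3 + 2304 = 2307)
l(Z, d) = 3 + (-22 + d)/(-20 + Z) (l(Z, d) = 3 + (d - 22)/(Z - 20) = 3 + (-22 + d)/(-20 + Z))
(l(-24, O(10)) + v) + (16605/(-7539) + 5283/7364) = ((-82 + 10 + 3*(-24))/(-20 - 24) + 2307) + (16605/(-7539) + 5283/7364) = ((-82 + 10 - 72)/(-44) + 2307) + (16605*(-1/7539) + 5283*(1/7364)) = (-1/44*(-144) + 2307) + (-5535/2513 + 5283/7364) = (36/11 + 2307) - 560889/377668 = 25413/11 - 560889/377668 = 9591507105/4154348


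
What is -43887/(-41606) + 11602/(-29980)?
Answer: 104127431/155918485 ≈ 0.66783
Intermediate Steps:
-43887/(-41606) + 11602/(-29980) = -43887*(-1/41606) + 11602*(-1/29980) = 43887/41606 - 5801/14990 = 104127431/155918485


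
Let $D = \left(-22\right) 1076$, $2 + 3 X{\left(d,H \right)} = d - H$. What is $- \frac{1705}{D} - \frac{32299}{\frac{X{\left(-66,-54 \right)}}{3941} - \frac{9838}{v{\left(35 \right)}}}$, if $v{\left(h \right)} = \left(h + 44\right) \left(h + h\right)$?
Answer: $\frac{324606978919835}{17891127592} \approx 18143.0$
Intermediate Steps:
$X{\left(d,H \right)} = - \frac{2}{3} - \frac{H}{3} + \frac{d}{3}$ ($X{\left(d,H \right)} = - \frac{2}{3} + \frac{d - H}{3} = - \frac{2}{3} - \left(- \frac{d}{3} + \frac{H}{3}\right) = - \frac{2}{3} - \frac{H}{3} + \frac{d}{3}$)
$D = -23672$
$v{\left(h \right)} = 2 h \left(44 + h\right)$ ($v{\left(h \right)} = \left(44 + h\right) 2 h = 2 h \left(44 + h\right)$)
$- \frac{1705}{D} - \frac{32299}{\frac{X{\left(-66,-54 \right)}}{3941} - \frac{9838}{v{\left(35 \right)}}} = - \frac{1705}{-23672} - \frac{32299}{\frac{- \frac{2}{3} - -18 + \frac{1}{3} \left(-66\right)}{3941} - \frac{9838}{2 \cdot 35 \left(44 + 35\right)}} = \left(-1705\right) \left(- \frac{1}{23672}\right) - \frac{32299}{\left(- \frac{2}{3} + 18 - 22\right) \frac{1}{3941} - \frac{9838}{2 \cdot 35 \cdot 79}} = \frac{155}{2152} - \frac{32299}{\left(- \frac{14}{3}\right) \frac{1}{3941} - \frac{9838}{5530}} = \frac{155}{2152} - \frac{32299}{- \frac{2}{1689} - \frac{4919}{2765}} = \frac{155}{2152} - \frac{32299}{- \frac{8313721}{4670085}} = \frac{155}{2152} - - \frac{150839075415}{8313721} = \frac{155}{2152} + \frac{150839075415}{8313721} = \frac{324606978919835}{17891127592}$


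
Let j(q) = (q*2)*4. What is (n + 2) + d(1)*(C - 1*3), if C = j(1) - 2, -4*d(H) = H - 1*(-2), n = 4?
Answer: 15/4 ≈ 3.7500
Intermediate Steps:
d(H) = -½ - H/4 (d(H) = -(H - 1*(-2))/4 = -(H + 2)/4 = -(2 + H)/4 = -½ - H/4)
j(q) = 8*q (j(q) = (2*q)*4 = 8*q)
C = 6 (C = 8*1 - 2 = 8 - 2 = 6)
(n + 2) + d(1)*(C - 1*3) = (4 + 2) + (-½ - ¼*1)*(6 - 1*3) = 6 + (-½ - ¼)*(6 - 3) = 6 - ¾*3 = 6 - 9/4 = 15/4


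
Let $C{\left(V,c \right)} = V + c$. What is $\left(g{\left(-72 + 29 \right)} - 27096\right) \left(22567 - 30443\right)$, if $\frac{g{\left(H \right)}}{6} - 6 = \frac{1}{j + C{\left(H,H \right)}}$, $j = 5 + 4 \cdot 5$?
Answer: $\frac{13000645416}{61} \approx 2.1313 \cdot 10^{8}$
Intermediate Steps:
$j = 25$ ($j = 5 + 20 = 25$)
$g{\left(H \right)} = 36 + \frac{6}{25 + 2 H}$ ($g{\left(H \right)} = 36 + \frac{6}{25 + \left(H + H\right)} = 36 + \frac{6}{25 + 2 H}$)
$\left(g{\left(-72 + 29 \right)} - 27096\right) \left(22567 - 30443\right) = \left(\frac{6 \left(151 + 12 \left(-72 + 29\right)\right)}{25 + 2 \left(-72 + 29\right)} - 27096\right) \left(22567 - 30443\right) = \left(\frac{6 \left(151 + 12 \left(-43\right)\right)}{25 + 2 \left(-43\right)} - 27096\right) \left(-7876\right) = \left(\frac{6 \left(151 - 516\right)}{25 - 86} - 27096\right) \left(-7876\right) = \left(6 \frac{1}{-61} \left(-365\right) - 27096\right) \left(-7876\right) = \left(6 \left(- \frac{1}{61}\right) \left(-365\right) - 27096\right) \left(-7876\right) = \left(\frac{2190}{61} - 27096\right) \left(-7876\right) = \left(- \frac{1650666}{61}\right) \left(-7876\right) = \frac{13000645416}{61}$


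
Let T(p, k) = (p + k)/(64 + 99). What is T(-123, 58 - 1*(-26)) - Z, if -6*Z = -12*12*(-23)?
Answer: 89937/163 ≈ 551.76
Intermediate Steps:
T(p, k) = k/163 + p/163 (T(p, k) = (k + p)/163 = (k + p)*(1/163) = k/163 + p/163)
Z = -552 (Z = -(-12*12)*(-23)/6 = -(-24)*(-23) = -1/6*3312 = -552)
T(-123, 58 - 1*(-26)) - Z = ((58 - 1*(-26))/163 + (1/163)*(-123)) - 1*(-552) = ((58 + 26)/163 - 123/163) + 552 = ((1/163)*84 - 123/163) + 552 = (84/163 - 123/163) + 552 = -39/163 + 552 = 89937/163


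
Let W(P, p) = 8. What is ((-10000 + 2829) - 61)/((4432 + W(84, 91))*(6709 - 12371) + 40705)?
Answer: 7232/25098575 ≈ 0.00028814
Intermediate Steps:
((-10000 + 2829) - 61)/((4432 + W(84, 91))*(6709 - 12371) + 40705) = ((-10000 + 2829) - 61)/((4432 + 8)*(6709 - 12371) + 40705) = (-7171 - 61)/(4440*(-5662) + 40705) = -7232/(-25139280 + 40705) = -7232/(-25098575) = -7232*(-1/25098575) = 7232/25098575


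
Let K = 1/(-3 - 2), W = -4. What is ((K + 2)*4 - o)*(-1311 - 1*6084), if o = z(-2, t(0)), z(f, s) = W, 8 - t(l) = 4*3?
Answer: -82824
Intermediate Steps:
t(l) = -4 (t(l) = 8 - 4*3 = 8 - 1*12 = 8 - 12 = -4)
K = -⅕ (K = 1/(-5) = -⅕ ≈ -0.20000)
z(f, s) = -4
o = -4
((K + 2)*4 - o)*(-1311 - 1*6084) = ((-⅕ + 2)*4 - 1*(-4))*(-1311 - 1*6084) = ((9/5)*4 + 4)*(-1311 - 6084) = (36/5 + 4)*(-7395) = (56/5)*(-7395) = -82824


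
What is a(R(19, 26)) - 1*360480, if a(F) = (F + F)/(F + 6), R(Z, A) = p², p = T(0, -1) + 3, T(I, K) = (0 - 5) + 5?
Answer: -1802394/5 ≈ -3.6048e+5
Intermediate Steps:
T(I, K) = 0 (T(I, K) = -5 + 5 = 0)
p = 3 (p = 0 + 3 = 3)
R(Z, A) = 9 (R(Z, A) = 3² = 9)
a(F) = 2*F/(6 + F) (a(F) = (2*F)/(6 + F) = 2*F/(6 + F))
a(R(19, 26)) - 1*360480 = 2*9/(6 + 9) - 1*360480 = 2*9/15 - 360480 = 2*9*(1/15) - 360480 = 6/5 - 360480 = -1802394/5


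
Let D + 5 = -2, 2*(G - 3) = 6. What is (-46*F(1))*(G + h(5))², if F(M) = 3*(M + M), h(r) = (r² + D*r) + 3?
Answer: -276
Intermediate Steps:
G = 6 (G = 3 + (½)*6 = 3 + 3 = 6)
D = -7 (D = -5 - 2 = -7)
h(r) = 3 + r² - 7*r (h(r) = (r² - 7*r) + 3 = 3 + r² - 7*r)
F(M) = 6*M (F(M) = 3*(2*M) = 6*M)
(-46*F(1))*(G + h(5))² = (-276)*(6 + (3 + 5² - 7*5))² = (-46*6)*(6 + (3 + 25 - 35))² = -276*(6 - 7)² = -276*(-1)² = -276*1 = -276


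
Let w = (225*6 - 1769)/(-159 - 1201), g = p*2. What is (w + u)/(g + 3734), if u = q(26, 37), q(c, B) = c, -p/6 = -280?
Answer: 35779/9647840 ≈ 0.0037085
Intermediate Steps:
p = 1680 (p = -6*(-280) = 1680)
g = 3360 (g = 1680*2 = 3360)
u = 26
w = 419/1360 (w = (1350 - 1769)/(-1360) = -419*(-1/1360) = 419/1360 ≈ 0.30809)
(w + u)/(g + 3734) = (419/1360 + 26)/(3360 + 3734) = (35779/1360)/7094 = (35779/1360)*(1/7094) = 35779/9647840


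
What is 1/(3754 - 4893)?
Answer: -1/1139 ≈ -0.00087796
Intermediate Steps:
1/(3754 - 4893) = 1/(-1139) = -1/1139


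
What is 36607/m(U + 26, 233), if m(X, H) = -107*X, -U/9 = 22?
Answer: 36607/18404 ≈ 1.9891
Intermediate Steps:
U = -198 (U = -9*22 = -198)
36607/m(U + 26, 233) = 36607/((-107*(-198 + 26))) = 36607/((-107*(-172))) = 36607/18404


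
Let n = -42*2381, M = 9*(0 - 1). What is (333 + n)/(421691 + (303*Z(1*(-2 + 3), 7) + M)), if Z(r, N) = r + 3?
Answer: -99669/422894 ≈ -0.23568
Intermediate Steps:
M = -9 (M = 9*(-1) = -9)
Z(r, N) = 3 + r
n = -100002
(333 + n)/(421691 + (303*Z(1*(-2 + 3), 7) + M)) = (333 - 100002)/(421691 + (303*(3 + 1*(-2 + 3)) - 9)) = -99669/(421691 + (303*(3 + 1*1) - 9)) = -99669/(421691 + (303*(3 + 1) - 9)) = -99669/(421691 + (303*4 - 9)) = -99669/(421691 + (1212 - 9)) = -99669/(421691 + 1203) = -99669/422894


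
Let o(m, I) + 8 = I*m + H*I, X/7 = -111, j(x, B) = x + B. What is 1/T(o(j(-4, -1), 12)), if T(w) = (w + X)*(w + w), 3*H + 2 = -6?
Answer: 1/175400 ≈ 5.7013e-6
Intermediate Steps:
H = -8/3 (H = -⅔ + (⅓)*(-6) = -⅔ - 2 = -8/3 ≈ -2.6667)
j(x, B) = B + x
X = -777 (X = 7*(-111) = -777)
o(m, I) = -8 - 8*I/3 + I*m (o(m, I) = -8 + (I*m - 8*I/3) = -8 + (-8*I/3 + I*m) = -8 - 8*I/3 + I*m)
T(w) = 2*w*(-777 + w) (T(w) = (w - 777)*(w + w) = (-777 + w)*(2*w) = 2*w*(-777 + w))
1/T(o(j(-4, -1), 12)) = 1/(2*(-8 - 8/3*12 + 12*(-1 - 4))*(-777 + (-8 - 8/3*12 + 12*(-1 - 4)))) = 1/(2*(-8 - 32 + 12*(-5))*(-777 + (-8 - 32 + 12*(-5)))) = 1/(2*(-8 - 32 - 60)*(-777 + (-8 - 32 - 60))) = 1/(2*(-100)*(-777 - 100)) = 1/(2*(-100)*(-877)) = 1/175400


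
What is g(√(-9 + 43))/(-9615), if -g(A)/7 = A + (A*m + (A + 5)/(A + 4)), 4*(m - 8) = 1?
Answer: 49/86535 + 469*√34/69228 ≈ 0.040069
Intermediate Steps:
m = 33/4 (m = 8 + (¼)*1 = 8 + ¼ = 33/4 ≈ 8.2500)
g(A) = -259*A/4 - 7*(5 + A)/(4 + A) (g(A) = -7*(A + (A*(33/4) + (A + 5)/(A + 4))) = -7*(A + (33*A/4 + (5 + A)/(4 + A))) = -7*(37*A/4 + (5 + A)/(4 + A)) = -259*A/4 - 7*(5 + A)/(4 + A))
g(√(-9 + 43))/(-9615) = (7*(-20 - 152*√(-9 + 43) - 37*(√(-9 + 43))²)/(4*(4 + √(-9 + 43))))/(-9615) = (7*(-20 - 152*√34 - 37*(√34)²)/(4*(4 + √34)))*(-1/9615) = (7*(-20 - 152*√34 - 37*34)/(4*(4 + √34)))*(-1/9615) = (7*(-20 - 152*√34 - 1258)/(4*(4 + √34)))*(-1/9615) = (7*(-1278 - 152*√34)/(4*(4 + √34)))*(-1/9615) = -7*(-1278 - 152*√34)/(38460*(4 + √34))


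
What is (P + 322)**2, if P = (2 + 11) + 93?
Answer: 183184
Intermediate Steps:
P = 106 (P = 13 + 93 = 106)
(P + 322)**2 = (106 + 322)**2 = 428**2 = 183184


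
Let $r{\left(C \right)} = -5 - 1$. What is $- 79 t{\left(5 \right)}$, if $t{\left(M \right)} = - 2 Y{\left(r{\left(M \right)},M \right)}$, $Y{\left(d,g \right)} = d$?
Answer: $-948$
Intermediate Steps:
$r{\left(C \right)} = -6$ ($r{\left(C \right)} = -5 - 1 = -6$)
$t{\left(M \right)} = 12$ ($t{\left(M \right)} = \left(-2\right) \left(-6\right) = 12$)
$- 79 t{\left(5 \right)} = \left(-79\right) 12 = -948$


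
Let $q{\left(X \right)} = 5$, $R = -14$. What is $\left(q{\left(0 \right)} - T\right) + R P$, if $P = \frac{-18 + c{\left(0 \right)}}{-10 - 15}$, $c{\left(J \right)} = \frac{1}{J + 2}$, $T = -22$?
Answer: $\frac{86}{5} \approx 17.2$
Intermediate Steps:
$c{\left(J \right)} = \frac{1}{2 + J}$
$P = \frac{7}{10}$ ($P = \frac{-18 + \frac{1}{2 + 0}}{-10 - 15} = \frac{-18 + \frac{1}{2}}{-25} = \left(-18 + \frac{1}{2}\right) \left(- \frac{1}{25}\right) = \left(- \frac{35}{2}\right) \left(- \frac{1}{25}\right) = \frac{7}{10} \approx 0.7$)
$\left(q{\left(0 \right)} - T\right) + R P = \left(5 - -22\right) - \frac{49}{5} = \left(5 + 22\right) - \frac{49}{5} = 27 - \frac{49}{5} = \frac{86}{5}$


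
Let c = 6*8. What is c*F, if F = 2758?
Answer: 132384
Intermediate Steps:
c = 48
c*F = 48*2758 = 132384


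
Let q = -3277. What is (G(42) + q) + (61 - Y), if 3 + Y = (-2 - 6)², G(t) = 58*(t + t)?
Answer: 1595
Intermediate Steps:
G(t) = 116*t (G(t) = 58*(2*t) = 116*t)
Y = 61 (Y = -3 + (-2 - 6)² = -3 + (-8)² = -3 + 64 = 61)
(G(42) + q) + (61 - Y) = (116*42 - 3277) + (61 - 1*61) = (4872 - 3277) + (61 - 61) = 1595 + 0 = 1595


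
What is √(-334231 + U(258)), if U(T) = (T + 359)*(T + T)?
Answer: I*√15859 ≈ 125.93*I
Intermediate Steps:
U(T) = 2*T*(359 + T) (U(T) = (359 + T)*(2*T) = 2*T*(359 + T))
√(-334231 + U(258)) = √(-334231 + 2*258*(359 + 258)) = √(-334231 + 2*258*617) = √(-334231 + 318372) = √(-15859) = I*√15859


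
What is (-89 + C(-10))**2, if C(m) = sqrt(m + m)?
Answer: 7901 - 356*I*sqrt(5) ≈ 7901.0 - 796.04*I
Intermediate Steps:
C(m) = sqrt(2)*sqrt(m) (C(m) = sqrt(2*m) = sqrt(2)*sqrt(m))
(-89 + C(-10))**2 = (-89 + sqrt(2)*sqrt(-10))**2 = (-89 + sqrt(2)*(I*sqrt(10)))**2 = (-89 + 2*I*sqrt(5))**2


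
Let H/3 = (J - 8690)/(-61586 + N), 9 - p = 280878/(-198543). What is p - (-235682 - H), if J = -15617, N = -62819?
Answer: 1940518764089986/8233247305 ≈ 2.3569e+5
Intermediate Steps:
p = 689255/66181 (p = 9 - 280878/(-198543) = 9 - 280878*(-1)/198543 = 9 - 1*(-93626/66181) = 9 + 93626/66181 = 689255/66181 ≈ 10.415)
H = 72921/124405 (H = 3*((-15617 - 8690)/(-61586 - 62819)) = 3*(-24307/(-124405)) = 3*(-24307*(-1/124405)) = 3*(24307/124405) = 72921/124405 ≈ 0.58616)
p - (-235682 - H) = 689255/66181 - (-235682 - 1*72921/124405) = 689255/66181 - (-235682 - 72921/124405) = 689255/66181 - 1*(-29320092131/124405) = 689255/66181 + 29320092131/124405 = 1940518764089986/8233247305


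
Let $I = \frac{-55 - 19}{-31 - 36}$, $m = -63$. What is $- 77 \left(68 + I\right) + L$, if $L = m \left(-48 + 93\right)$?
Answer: $- \frac{546455}{67} \approx -8156.0$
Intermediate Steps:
$I = \frac{74}{67}$ ($I = - \frac{74}{-67} = \left(-74\right) \left(- \frac{1}{67}\right) = \frac{74}{67} \approx 1.1045$)
$L = -2835$ ($L = - 63 \left(-48 + 93\right) = \left(-63\right) 45 = -2835$)
$- 77 \left(68 + I\right) + L = - 77 \left(68 + \frac{74}{67}\right) - 2835 = \left(-77\right) \frac{4630}{67} - 2835 = - \frac{356510}{67} - 2835 = - \frac{546455}{67}$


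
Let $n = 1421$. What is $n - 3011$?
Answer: $-1590$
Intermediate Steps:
$n - 3011 = 1421 - 3011 = -1590$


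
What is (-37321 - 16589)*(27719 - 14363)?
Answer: -720021960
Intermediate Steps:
(-37321 - 16589)*(27719 - 14363) = -53910*13356 = -720021960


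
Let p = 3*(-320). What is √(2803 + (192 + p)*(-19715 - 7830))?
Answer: √21157363 ≈ 4599.7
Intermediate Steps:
p = -960
√(2803 + (192 + p)*(-19715 - 7830)) = √(2803 + (192 - 960)*(-19715 - 7830)) = √(2803 - 768*(-27545)) = √(2803 + 21154560) = √21157363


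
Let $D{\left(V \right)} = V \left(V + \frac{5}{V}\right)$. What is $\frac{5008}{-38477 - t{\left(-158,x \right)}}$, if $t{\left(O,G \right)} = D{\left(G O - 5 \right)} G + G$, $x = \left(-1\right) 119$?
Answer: $\frac{1252}{10511475027} \approx 1.1911 \cdot 10^{-7}$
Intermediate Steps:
$x = -119$
$t{\left(O,G \right)} = G + G \left(5 + \left(-5 + G O\right)^{2}\right)$ ($t{\left(O,G \right)} = \left(5 + \left(G O - 5\right)^{2}\right) G + G = \left(5 + \left(-5 + G O\right)^{2}\right) G + G = G \left(5 + \left(-5 + G O\right)^{2}\right) + G = G + G \left(5 + \left(-5 + G O\right)^{2}\right)$)
$\frac{5008}{-38477 - t{\left(-158,x \right)}} = \frac{5008}{-38477 - - 119 \left(6 + \left(-5 - -18802\right)^{2}\right)} = \frac{5008}{-38477 - - 119 \left(6 + \left(-5 + 18802\right)^{2}\right)} = \frac{5008}{-38477 - - 119 \left(6 + 18797^{2}\right)} = \frac{5008}{-38477 - - 119 \left(6 + 353327209\right)} = \frac{5008}{-38477 - \left(-119\right) 353327215} = \frac{5008}{-38477 - -42045938585} = \frac{5008}{-38477 + 42045938585} = \frac{5008}{42045900108} = 5008 \cdot \frac{1}{42045900108} = \frac{1252}{10511475027}$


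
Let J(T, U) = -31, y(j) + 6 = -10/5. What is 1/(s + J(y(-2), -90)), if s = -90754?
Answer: -1/90785 ≈ -1.1015e-5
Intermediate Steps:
y(j) = -8 (y(j) = -6 - 10/5 = -6 - 10*⅕ = -6 - 2 = -8)
1/(s + J(y(-2), -90)) = 1/(-90754 - 31) = 1/(-90785) = -1/90785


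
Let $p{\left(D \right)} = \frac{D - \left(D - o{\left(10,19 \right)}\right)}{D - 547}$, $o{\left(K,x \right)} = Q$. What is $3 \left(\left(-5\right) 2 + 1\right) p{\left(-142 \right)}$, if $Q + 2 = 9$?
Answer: $\frac{189}{689} \approx 0.27431$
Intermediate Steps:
$Q = 7$ ($Q = -2 + 9 = 7$)
$o{\left(K,x \right)} = 7$
$p{\left(D \right)} = \frac{7}{-547 + D}$ ($p{\left(D \right)} = \frac{D - \left(-7 + D\right)}{D - 547} = \frac{7}{-547 + D}$)
$3 \left(\left(-5\right) 2 + 1\right) p{\left(-142 \right)} = 3 \left(\left(-5\right) 2 + 1\right) \frac{7}{-547 - 142} = 3 \left(-10 + 1\right) \frac{7}{-689} = 3 \left(-9\right) 7 \left(- \frac{1}{689}\right) = \left(-27\right) \left(- \frac{7}{689}\right) = \frac{189}{689}$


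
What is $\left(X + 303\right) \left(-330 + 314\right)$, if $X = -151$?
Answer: $-2432$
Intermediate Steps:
$\left(X + 303\right) \left(-330 + 314\right) = \left(-151 + 303\right) \left(-330 + 314\right) = 152 \left(-16\right) = -2432$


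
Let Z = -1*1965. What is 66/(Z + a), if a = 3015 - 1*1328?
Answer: -33/139 ≈ -0.23741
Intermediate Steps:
a = 1687 (a = 3015 - 1328 = 1687)
Z = -1965
66/(Z + a) = 66/(-1965 + 1687) = 66/(-278) = 66*(-1/278) = -33/139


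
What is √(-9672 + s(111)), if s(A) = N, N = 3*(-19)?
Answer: 3*I*√1081 ≈ 98.636*I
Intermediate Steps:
N = -57
s(A) = -57
√(-9672 + s(111)) = √(-9672 - 57) = √(-9729) = 3*I*√1081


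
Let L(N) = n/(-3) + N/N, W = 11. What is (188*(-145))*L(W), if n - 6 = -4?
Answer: -27260/3 ≈ -9086.7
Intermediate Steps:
n = 2 (n = 6 - 4 = 2)
L(N) = 1/3 (L(N) = 2/(-3) + N/N = 2*(-1/3) + 1 = -2/3 + 1 = 1/3)
(188*(-145))*L(W) = (188*(-145))*(1/3) = -27260*1/3 = -27260/3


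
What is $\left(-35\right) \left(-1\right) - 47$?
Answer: $-12$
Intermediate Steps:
$\left(-35\right) \left(-1\right) - 47 = 35 - 47 = -12$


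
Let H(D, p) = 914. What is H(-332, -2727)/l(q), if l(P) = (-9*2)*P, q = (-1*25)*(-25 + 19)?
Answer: -457/1350 ≈ -0.33852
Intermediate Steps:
q = 150 (q = -25*(-6) = 150)
l(P) = -18*P
H(-332, -2727)/l(q) = 914/((-18*150)) = 914/(-2700) = 914*(-1/2700) = -457/1350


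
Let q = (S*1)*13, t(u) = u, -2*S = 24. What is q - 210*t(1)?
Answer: -366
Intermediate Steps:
S = -12 (S = -½*24 = -12)
q = -156 (q = -12*1*13 = -12*13 = -156)
q - 210*t(1) = -156 - 210*1 = -156 - 210 = -366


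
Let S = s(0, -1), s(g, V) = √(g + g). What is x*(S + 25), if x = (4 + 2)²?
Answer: 900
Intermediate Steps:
s(g, V) = √2*√g (s(g, V) = √(2*g) = √2*√g)
S = 0 (S = √2*√0 = √2*0 = 0)
x = 36 (x = 6² = 36)
x*(S + 25) = 36*(0 + 25) = 36*25 = 900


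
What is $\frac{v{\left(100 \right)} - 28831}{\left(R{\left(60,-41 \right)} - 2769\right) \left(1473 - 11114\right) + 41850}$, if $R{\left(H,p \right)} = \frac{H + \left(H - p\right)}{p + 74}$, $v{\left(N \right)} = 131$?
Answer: $- \frac{473550}{440397253} \approx -0.0010753$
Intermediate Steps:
$R{\left(H,p \right)} = \frac{- p + 2 H}{74 + p}$
$\frac{v{\left(100 \right)} - 28831}{\left(R{\left(60,-41 \right)} - 2769\right) \left(1473 - 11114\right) + 41850} = \frac{131 - 28831}{\left(\frac{\left(-1\right) \left(-41\right) + 2 \cdot 60}{74 - 41} - 2769\right) \left(1473 - 11114\right) + 41850} = - \frac{28700}{\left(\frac{41 + 120}{33} - 2769\right) \left(-9641\right) + 41850} = - \frac{28700}{\left(\frac{1}{33} \cdot 161 - 2769\right) \left(-9641\right) + 41850} = - \frac{28700}{\left(\frac{161}{33} - 2769\right) \left(-9641\right) + 41850} = - \frac{28700}{\left(- \frac{91216}{33}\right) \left(-9641\right) + 41850} = - \frac{28700}{\frac{879413456}{33} + 41850} = - \frac{28700}{\frac{880794506}{33}} = \left(-28700\right) \frac{33}{880794506} = - \frac{473550}{440397253}$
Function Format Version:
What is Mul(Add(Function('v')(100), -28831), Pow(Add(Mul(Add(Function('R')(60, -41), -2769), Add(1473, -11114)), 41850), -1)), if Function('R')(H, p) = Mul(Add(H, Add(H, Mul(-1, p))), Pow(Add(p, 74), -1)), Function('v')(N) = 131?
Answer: Rational(-473550, 440397253) ≈ -0.0010753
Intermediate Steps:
Function('R')(H, p) = Mul(Pow(Add(74, p), -1), Add(Mul(-1, p), Mul(2, H))) (Function('R')(H, p) = Mul(Add(Mul(-1, p), Mul(2, H)), Pow(Add(74, p), -1)) = Mul(Pow(Add(74, p), -1), Add(Mul(-1, p), Mul(2, H))))
Mul(Add(Function('v')(100), -28831), Pow(Add(Mul(Add(Function('R')(60, -41), -2769), Add(1473, -11114)), 41850), -1)) = Mul(Add(131, -28831), Pow(Add(Mul(Add(Mul(Pow(Add(74, -41), -1), Add(Mul(-1, -41), Mul(2, 60))), -2769), Add(1473, -11114)), 41850), -1)) = Mul(-28700, Pow(Add(Mul(Add(Mul(Pow(33, -1), Add(41, 120)), -2769), -9641), 41850), -1)) = Mul(-28700, Pow(Add(Mul(Add(Mul(Rational(1, 33), 161), -2769), -9641), 41850), -1)) = Mul(-28700, Pow(Add(Mul(Add(Rational(161, 33), -2769), -9641), 41850), -1)) = Mul(-28700, Pow(Add(Mul(Rational(-91216, 33), -9641), 41850), -1)) = Mul(-28700, Pow(Add(Rational(879413456, 33), 41850), -1)) = Mul(-28700, Pow(Rational(880794506, 33), -1)) = Mul(-28700, Rational(33, 880794506)) = Rational(-473550, 440397253)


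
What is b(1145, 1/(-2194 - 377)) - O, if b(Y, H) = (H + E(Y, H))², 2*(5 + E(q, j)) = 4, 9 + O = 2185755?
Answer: -14447811169790/6610041 ≈ -2.1857e+6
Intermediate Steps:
O = 2185746 (O = -9 + 2185755 = 2185746)
E(q, j) = -3 (E(q, j) = -5 + (½)*4 = -5 + 2 = -3)
b(Y, H) = (-3 + H)² (b(Y, H) = (H - 3)² = (-3 + H)²)
b(1145, 1/(-2194 - 377)) - O = (-3 + 1/(-2194 - 377))² - 1*2185746 = (-3 + 1/(-2571))² - 2185746 = (-3 - 1/2571)² - 2185746 = (-7714/2571)² - 2185746 = 59505796/6610041 - 2185746 = -14447811169790/6610041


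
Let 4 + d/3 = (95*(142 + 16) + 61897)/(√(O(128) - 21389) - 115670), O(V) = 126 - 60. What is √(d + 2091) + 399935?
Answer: 399935 + √(41312305610966185644109 - 342994202380087*I*√21323)/4459856741 ≈ 3.9998e+5 - 2.7626e-5*I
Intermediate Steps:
O(V) = 66
d = -12 + 230721/(-115670 + I*√21323) (d = -12 + 3*((95*(142 + 16) + 61897)/(√(66 - 21389) - 115670)) = -12 + 3*((95*158 + 61897)/(√(-21323) - 115670)) = -12 + 3*((15010 + 61897)/(I*√21323 - 115670)) = -12 + 3*(76907/(-115670 + I*√21323)) = -12 + 230721/(-115670 + I*√21323) ≈ -13.995 - 0.0025181*I)
√(d + 2091) + 399935 = √((-62414113582/4459856741 - 76907*I*√21323/4459856741) + 2091) + 399935 = √(9263146331849/4459856741 - 76907*I*√21323/4459856741) + 399935 = 399935 + √(9263146331849/4459856741 - 76907*I*√21323/4459856741)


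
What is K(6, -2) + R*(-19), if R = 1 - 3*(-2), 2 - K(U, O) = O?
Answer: -129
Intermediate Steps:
K(U, O) = 2 - O
R = 7 (R = 1 + 6 = 7)
K(6, -2) + R*(-19) = (2 - 1*(-2)) + 7*(-19) = (2 + 2) - 133 = 4 - 133 = -129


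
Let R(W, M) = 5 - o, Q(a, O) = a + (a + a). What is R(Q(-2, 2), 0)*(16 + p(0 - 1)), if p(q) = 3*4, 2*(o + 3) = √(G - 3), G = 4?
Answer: 210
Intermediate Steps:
o = -5/2 (o = -3 + √(4 - 3)/2 = -3 + √1/2 = -3 + (½)*1 = -3 + ½ = -5/2 ≈ -2.5000)
Q(a, O) = 3*a (Q(a, O) = a + 2*a = 3*a)
R(W, M) = 15/2 (R(W, M) = 5 - 1*(-5/2) = 5 + 5/2 = 15/2)
p(q) = 12
R(Q(-2, 2), 0)*(16 + p(0 - 1)) = 15*(16 + 12)/2 = (15/2)*28 = 210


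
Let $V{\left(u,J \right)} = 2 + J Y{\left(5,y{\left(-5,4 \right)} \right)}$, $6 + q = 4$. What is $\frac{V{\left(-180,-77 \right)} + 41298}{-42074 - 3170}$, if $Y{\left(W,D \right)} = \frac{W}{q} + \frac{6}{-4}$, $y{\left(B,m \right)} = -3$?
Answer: $- \frac{10402}{11311} \approx -0.91964$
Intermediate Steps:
$q = -2$ ($q = -6 + 4 = -2$)
$Y{\left(W,D \right)} = - \frac{3}{2} - \frac{W}{2}$ ($Y{\left(W,D \right)} = \frac{W}{-2} + \frac{6}{-4} = W \left(- \frac{1}{2}\right) + 6 \left(- \frac{1}{4}\right) = - \frac{W}{2} - \frac{3}{2} = - \frac{3}{2} - \frac{W}{2}$)
$V{\left(u,J \right)} = 2 - 4 J$ ($V{\left(u,J \right)} = 2 + J \left(- \frac{3}{2} - \frac{5}{2}\right) = 2 + J \left(-4\right) = 2 - 4 J$)
$\frac{V{\left(-180,-77 \right)} + 41298}{-42074 - 3170} = \frac{\left(2 - -308\right) + 41298}{-42074 - 3170} = \frac{\left(2 + 308\right) + 41298}{-45244} = \left(310 + 41298\right) \left(- \frac{1}{45244}\right) = 41608 \left(- \frac{1}{45244}\right) = - \frac{10402}{11311}$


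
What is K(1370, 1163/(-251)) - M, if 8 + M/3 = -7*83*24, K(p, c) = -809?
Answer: 41047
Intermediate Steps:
M = -41856 (M = -24 + 3*(-7*83*24) = -24 + 3*(-581*24) = -24 + 3*(-13944) = -24 - 41832 = -41856)
K(1370, 1163/(-251)) - M = -809 - 1*(-41856) = -809 + 41856 = 41047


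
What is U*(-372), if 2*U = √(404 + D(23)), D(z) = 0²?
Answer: -372*√101 ≈ -3738.6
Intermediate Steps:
D(z) = 0
U = √101 (U = √(404 + 0)/2 = √404/2 = (2*√101)/2 = √101 ≈ 10.050)
U*(-372) = √101*(-372) = -372*√101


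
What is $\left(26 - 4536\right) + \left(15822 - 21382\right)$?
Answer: $-10070$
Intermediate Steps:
$\left(26 - 4536\right) + \left(15822 - 21382\right) = \left(26 - 4536\right) - 5560 = -4510 - 5560 = -10070$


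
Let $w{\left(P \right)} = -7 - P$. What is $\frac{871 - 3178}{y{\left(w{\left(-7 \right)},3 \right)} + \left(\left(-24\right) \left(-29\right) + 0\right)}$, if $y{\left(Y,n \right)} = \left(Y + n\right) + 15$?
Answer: $- \frac{769}{238} \approx -3.2311$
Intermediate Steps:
$y{\left(Y,n \right)} = 15 + Y + n$
$\frac{871 - 3178}{y{\left(w{\left(-7 \right)},3 \right)} + \left(\left(-24\right) \left(-29\right) + 0\right)} = \frac{871 - 3178}{\left(15 - 0 + 3\right) + \left(\left(-24\right) \left(-29\right) + 0\right)} = - \frac{2307}{\left(15 + \left(-7 + 7\right) + 3\right) + \left(696 + 0\right)} = - \frac{2307}{\left(15 + 0 + 3\right) + 696} = - \frac{2307}{18 + 696} = - \frac{2307}{714} = \left(-2307\right) \frac{1}{714} = - \frac{769}{238}$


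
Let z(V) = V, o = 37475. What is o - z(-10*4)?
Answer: 37515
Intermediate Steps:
o - z(-10*4) = 37475 - (-10)*4 = 37475 - 1*(-40) = 37475 + 40 = 37515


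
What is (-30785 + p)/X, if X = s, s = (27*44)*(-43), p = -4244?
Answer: 35029/51084 ≈ 0.68571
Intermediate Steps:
s = -51084 (s = 1188*(-43) = -51084)
X = -51084
(-30785 + p)/X = (-30785 - 4244)/(-51084) = -35029*(-1/51084) = 35029/51084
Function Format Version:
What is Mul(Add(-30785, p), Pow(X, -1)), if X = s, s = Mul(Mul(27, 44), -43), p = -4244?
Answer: Rational(35029, 51084) ≈ 0.68571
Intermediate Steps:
s = -51084 (s = Mul(1188, -43) = -51084)
X = -51084
Mul(Add(-30785, p), Pow(X, -1)) = Mul(Add(-30785, -4244), Pow(-51084, -1)) = Mul(-35029, Rational(-1, 51084)) = Rational(35029, 51084)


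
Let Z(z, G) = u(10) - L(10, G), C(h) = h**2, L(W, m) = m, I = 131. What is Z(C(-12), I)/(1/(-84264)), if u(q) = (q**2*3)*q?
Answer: -241753416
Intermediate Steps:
u(q) = 3*q**3 (u(q) = (3*q**2)*q = 3*q**3)
Z(z, G) = 3000 - G (Z(z, G) = 3*10**3 - G = 3*1000 - G = 3000 - G)
Z(C(-12), I)/(1/(-84264)) = (3000 - 1*131)/(1/(-84264)) = (3000 - 131)/(-1/84264) = 2869*(-84264) = -241753416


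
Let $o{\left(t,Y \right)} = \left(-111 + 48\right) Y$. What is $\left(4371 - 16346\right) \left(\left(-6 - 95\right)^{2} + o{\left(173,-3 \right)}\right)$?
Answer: $-124420250$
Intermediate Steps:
$o{\left(t,Y \right)} = - 63 Y$
$\left(4371 - 16346\right) \left(\left(-6 - 95\right)^{2} + o{\left(173,-3 \right)}\right) = \left(4371 - 16346\right) \left(\left(-6 - 95\right)^{2} - -189\right) = - 11975 \left(\left(-6 - 95\right)^{2} + 189\right) = - 11975 \left(\left(-101\right)^{2} + 189\right) = - 11975 \left(10201 + 189\right) = \left(-11975\right) 10390 = -124420250$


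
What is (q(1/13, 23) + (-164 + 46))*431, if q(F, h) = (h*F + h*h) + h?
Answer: 2441615/13 ≈ 1.8782e+5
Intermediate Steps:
q(F, h) = h + h**2 + F*h (q(F, h) = (F*h + h**2) + h = (h**2 + F*h) + h = h + h**2 + F*h)
(q(1/13, 23) + (-164 + 46))*431 = (23*(1 + 1/13 + 23) + (-164 + 46))*431 = (23*(1 + 1/13 + 23) - 118)*431 = (23*(313/13) - 118)*431 = (7199/13 - 118)*431 = (5665/13)*431 = 2441615/13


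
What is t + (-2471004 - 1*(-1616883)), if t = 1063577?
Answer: 209456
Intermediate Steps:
t + (-2471004 - 1*(-1616883)) = 1063577 + (-2471004 - 1*(-1616883)) = 1063577 + (-2471004 + 1616883) = 1063577 - 854121 = 209456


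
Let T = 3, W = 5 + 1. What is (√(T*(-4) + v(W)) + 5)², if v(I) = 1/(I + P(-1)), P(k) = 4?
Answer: 131/10 + I*√1190 ≈ 13.1 + 34.496*I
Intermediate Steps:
W = 6
v(I) = 1/(4 + I) (v(I) = 1/(I + 4) = 1/(4 + I))
(√(T*(-4) + v(W)) + 5)² = (√(3*(-4) + 1/(4 + 6)) + 5)² = (√(-12 + 1/10) + 5)² = (√(-12 + ⅒) + 5)² = (√(-119/10) + 5)² = (I*√1190/10 + 5)² = (5 + I*√1190/10)²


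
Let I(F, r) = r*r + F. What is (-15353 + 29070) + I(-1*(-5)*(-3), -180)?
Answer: 46102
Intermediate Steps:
I(F, r) = F + r² (I(F, r) = r² + F = F + r²)
(-15353 + 29070) + I(-1*(-5)*(-3), -180) = (-15353 + 29070) + (-1*(-5)*(-3) + (-180)²) = 13717 + (5*(-3) + 32400) = 13717 + (-15 + 32400) = 13717 + 32385 = 46102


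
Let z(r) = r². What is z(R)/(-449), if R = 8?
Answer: -64/449 ≈ -0.14254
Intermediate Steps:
z(R)/(-449) = 8²/(-449) = 64*(-1/449) = -64/449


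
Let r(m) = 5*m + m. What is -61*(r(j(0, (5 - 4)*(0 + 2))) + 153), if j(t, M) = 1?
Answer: -9699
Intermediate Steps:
r(m) = 6*m
-61*(r(j(0, (5 - 4)*(0 + 2))) + 153) = -61*(6*1 + 153) = -61*(6 + 153) = -61*159 = -9699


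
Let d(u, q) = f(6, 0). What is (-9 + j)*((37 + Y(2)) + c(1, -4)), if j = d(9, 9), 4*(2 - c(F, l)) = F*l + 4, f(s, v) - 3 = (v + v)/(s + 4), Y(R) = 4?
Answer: -258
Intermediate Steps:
f(s, v) = 3 + 2*v/(4 + s) (f(s, v) = 3 + (v + v)/(s + 4) = 3 + (2*v)/(4 + s) = 3 + 2*v/(4 + s))
d(u, q) = 3 (d(u, q) = (12 + 2*0 + 3*6)/(4 + 6) = (12 + 0 + 18)/10 = (1/10)*30 = 3)
c(F, l) = 1 - F*l/4 (c(F, l) = 2 - (F*l + 4)/4 = 2 - (4 + F*l)/4 = 2 + (-1 - F*l/4) = 1 - F*l/4)
j = 3
(-9 + j)*((37 + Y(2)) + c(1, -4)) = (-9 + 3)*((37 + 4) + (1 - 1/4*1*(-4))) = -6*(41 + (1 + 1)) = -6*(41 + 2) = -6*43 = -258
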